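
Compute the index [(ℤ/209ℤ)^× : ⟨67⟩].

10

The order of 67 must divide φ(209) = φ(11·19) = (11−1)·(19−1) = 10·18 = 180 = 2^2 · 3^2 · 5.
Divisors of 180: 1, 2, 3, 4, 5, 6, 9, 10, 12, 15, 18, 20, 30, 36, 45, 60, 90, 180.
Compute 67^d (mod 209) for the divisors d until we hit 1:
67^1 ≡ 67 (mod 209)
67^2 ≡ 100 (mod 209)
67^3 ≡ 12 (mod 209)
67^4 ≡ 177 (mod 209)
67^5 ≡ 155 (mod 209)
67^6 ≡ 144 (mod 209)
67^9 ≡ 56 (mod 209)
67^10 ≡ 199 (mod 209)
67^12 ≡ 45 (mod 209)
67^15 ≡ 122 (mod 209)
67^18 ≡ 1 (mod 209) ✓
Thus |⟨67⟩| = ord(67) = 18.
Index = |(Z/209Z)^×| / |⟨67⟩| = 180 / 18 = 10.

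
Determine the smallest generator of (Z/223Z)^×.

φ(223) = 223 − 1 = 222 = 2 · 3 · 37.
Test candidates g = 2, 3, … against the prime factors q ∈ {2, 3, 37} of φ(223): g is a generator iff g^(222/q) ≢ 1 for every such q.
g = 2: 2^111 ≡ 1 — hits 1, so not a primitive root.
g = 3: 3^111 ≡ 222; 3^74 ≡ 183; 3^6 ≡ 60 — none is 1, so 3 is a primitive root.
The smallest primitive root modulo 223 is 3.

3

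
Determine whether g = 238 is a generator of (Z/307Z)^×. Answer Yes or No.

Yes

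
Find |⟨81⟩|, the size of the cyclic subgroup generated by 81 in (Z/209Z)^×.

ord(81) | φ(209) = φ(11·19) = (11−1)·(19−1) = 10·18 = 180 = 2^2 · 3^2 · 5.
Divisors of 180: 1, 2, 3, 4, 5, 6, 9, 10, 12, 15, 18, 20, 30, 36, 45, 60, 90, 180.
Check 81^d mod 209 for each divisor in increasing order:
81^1 ≡ 81
81^2 ≡ 82
81^3 ≡ 163
81^4 ≡ 36
81^5 ≡ 199
81^6 ≡ 26
81^9 ≡ 58
81^10 ≡ 100
81^12 ≡ 49
81^15 ≡ 45
81^18 ≡ 20
81^20 ≡ 177
81^30 ≡ 144
81^36 ≡ 191
81^45 ≡ 1
Therefore the multiplicative order of 81 modulo 209 is 45.

45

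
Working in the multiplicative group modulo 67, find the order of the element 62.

11

By Lagrange's theorem, ord_67(62) divides φ(67) = 67 − 1 = 66 = 2 · 3 · 11.
Divisors of 66: 1, 2, 3, 6, 11, 22, 33, 66.
Test each divisor d:
62^1 ≡ 62 (mod 67)
62^2 ≡ 25 (mod 67)
62^3 ≡ 9 (mod 67)
62^6 ≡ 14 (mod 67)
62^11 ≡ 1 (mod 67) ✓
Therefore the multiplicative order of 62 modulo 67 is 11.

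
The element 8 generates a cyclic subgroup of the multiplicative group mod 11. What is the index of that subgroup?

1

ord(8) | φ(11) = 11 − 1 = 10 = 2 · 5.
Divisors of 10: 1, 2, 5, 10.
Test each divisor d:
8^1 ≡ 8 (mod 11)
8^2 ≡ 9 (mod 11)
8^5 ≡ 10 (mod 11)
8^10 ≡ 1 (mod 11) ✓
The order of 8 is 10, so the subgroup it generates has 10 elements.
[(Z/11Z)^× : ⟨8⟩] = 10/10 = 1.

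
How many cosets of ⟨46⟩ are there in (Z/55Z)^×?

4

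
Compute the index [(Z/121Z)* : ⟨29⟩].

By Lagrange's theorem, ord_121(29) divides φ(121) = φ(11^2) = 11·(11−1) = 110 = 2 · 5 · 11.
Divisors of 110: 1, 2, 5, 10, 11, 22, 55, 110.
Test each divisor d:
29^1 ≡ 29
29^2 ≡ 115
29^5 ≡ 76
29^10 ≡ 89
29^11 ≡ 40
29^22 ≡ 27
29^55 ≡ 120
29^110 ≡ 1
Thus |⟨29⟩| = ord(29) = 110.
Index = |(Z/121Z)^×| / |⟨29⟩| = 110 / 110 = 1.

1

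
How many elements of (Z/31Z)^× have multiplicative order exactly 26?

0

φ(31) = 31 − 1 = 30 = 2 · 3 · 5.
In a cyclic group of order 30, there are φ(d) elements of order d for each divisor d of 30, and zero for non-divisors.
26 does not divide 30, so no element of (Z/31Z)^× has order 26.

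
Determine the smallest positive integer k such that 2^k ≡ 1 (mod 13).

12

The order of 2 must divide φ(13) = 13 − 1 = 12 = 2^2 · 3.
Divisors of 12: 1, 2, 3, 4, 6, 12.
Test each divisor d:
2^1 ≡ 2 (mod 13)
2^2 ≡ 4 (mod 13)
2^3 ≡ 8 (mod 13)
2^4 ≡ 3 (mod 13)
2^6 ≡ 12 (mod 13)
2^12 ≡ 1 (mod 13) ✓
So ord_13(2) = 12.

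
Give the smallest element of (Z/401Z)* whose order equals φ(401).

3

φ(401) = 401 − 1 = 400 = 2^4 · 5^2.
g is a primitive root iff g^(400/q) ≢ 1 (mod 401) for each prime q ∈ {2, 5}.
g = 2: 2^200 ≡ 1 — hits 1, so not a primitive root.
g = 3: 3^200 ≡ 400; 3^80 ≡ 72 — none is 1, so 3 is a primitive root.
Hence the least primitive root of 401 is 3.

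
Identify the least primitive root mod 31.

3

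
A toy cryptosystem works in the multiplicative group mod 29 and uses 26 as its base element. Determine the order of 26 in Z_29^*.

28

The order of 26 must divide φ(29) = 29 − 1 = 28 = 2^2 · 7.
Divisors of 28: 1, 2, 4, 7, 14, 28.
Test each divisor d:
26^1 ≡ 26 (mod 29)
26^2 ≡ 9 (mod 29)
26^4 ≡ 23 (mod 29)
26^7 ≡ 17 (mod 29)
26^14 ≡ 28 (mod 29)
26^28 ≡ 1 (mod 29) ✓
Therefore the multiplicative order of 26 modulo 29 is 28.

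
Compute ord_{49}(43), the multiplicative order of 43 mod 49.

ord(43) | φ(49) = φ(7^2) = 7·(7−1) = 42 = 2 · 3 · 7.
Divisors of 42: 1, 2, 3, 6, 7, 14, 21, 42.
Test each divisor d:
43^1 ≡ 43 (mod 49)
43^2 ≡ 36 (mod 49)
43^3 ≡ 29 (mod 49)
43^6 ≡ 8 (mod 49)
43^7 ≡ 1 (mod 49) ✓
Therefore the multiplicative order of 43 modulo 49 is 7.

7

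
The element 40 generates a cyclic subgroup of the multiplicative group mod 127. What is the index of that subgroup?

3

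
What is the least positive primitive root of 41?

φ(41) = 41 − 1 = 40 = 2^3 · 5.
g is a primitive root iff g^(40/q) ≢ 1 (mod 41) for each prime q ∈ {2, 5}.
g = 2: 2^20 ≡ 1 — hits 1, so not a primitive root.
g = 3: 3^20 ≡ 40; 3^8 ≡ 1 — hits 1, so not a primitive root.
g = 4: 4^20 ≡ 1 — hits 1, so not a primitive root.
g = 5: 5^20 ≡ 1 — hits 1, so not a primitive root.
g = 6: 6^20 ≡ 40; 6^8 ≡ 10 — none is 1, so 6 is a primitive root.
The smallest primitive root modulo 41 is 6.

6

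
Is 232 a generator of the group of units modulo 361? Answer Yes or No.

No

φ(361) = φ(19^2) = 19·(19−1) = 342 = 2 · 3^2 · 19.
232 is a primitive root mod 361 iff 232^(φ(361)/q) ≢ 1 for every prime q | φ(361), i.e. q ∈ {2, 3, 19}.
232^171 ≡ 1 (mod 361)  [q = 2: ≡ 1 ✗]
232^114 ≡ 68 (mod 361)  [q = 3: ≢ 1 ✓]
232^18 ≡ 58 (mod 361)  [q = 19: ≢ 1 ✓]
Since 232^171 ≡ 1, the order of 232 divides 171 < 342, so 232 is not a primitive root.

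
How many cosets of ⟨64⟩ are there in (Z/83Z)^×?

Since 64 ∈ (Z/83Z)^×, its order divides φ(83) = 83 − 1 = 82 = 2 · 41.
Divisors of 82: 1, 2, 41, 82.
Check 64^d mod 83 for each divisor in increasing order:
64^1 ≡ 64 (mod 83)
64^2 ≡ 29 (mod 83)
64^41 ≡ 1 (mod 83) ✓
So ord_83(64) = 41, hence |⟨64⟩| = 41.
[(Z/83Z)^× : ⟨64⟩] = 82/41 = 2.

2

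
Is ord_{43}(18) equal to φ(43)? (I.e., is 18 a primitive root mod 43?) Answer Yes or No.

Yes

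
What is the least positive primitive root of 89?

3

φ(89) = 89 − 1 = 88 = 2^3 · 11.
Test candidates g = 2, 3, … against the prime factors q ∈ {2, 11} of φ(89): g is a generator iff g^(88/q) ≢ 1 for every such q.
g = 2: 2^44 ≡ 1 — hits 1, so not a primitive root.
g = 3: 3^44 ≡ 88; 3^8 ≡ 64 — none is 1, so 3 is a primitive root.
Hence the least primitive root of 89 is 3.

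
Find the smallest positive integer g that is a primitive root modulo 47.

φ(47) = 47 − 1 = 46 = 2 · 23.
Test candidates g = 2, 3, … against the prime factors q ∈ {2, 23} of φ(47): g is a generator iff g^(46/q) ≢ 1 for every such q.
g = 2: 2^23 ≡ 1 — hits 1, so not a primitive root.
g = 3: 3^23 ≡ 1 — hits 1, so not a primitive root.
g = 4: 4^23 ≡ 1 — hits 1, so not a primitive root.
g = 5: 5^23 ≡ 46; 5^2 ≡ 25 — none is 1, so 5 is a primitive root.
Hence the least primitive root of 47 is 5.

5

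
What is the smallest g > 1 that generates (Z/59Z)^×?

φ(59) = 59 − 1 = 58 = 2 · 29.
Test candidates g = 2, 3, … against the prime factors q ∈ {2, 29} of φ(59): g is a generator iff g^(58/q) ≢ 1 for every such q.
g = 2: 2^29 ≡ 58; 2^2 ≡ 4 — none is 1, so 2 is a primitive root.
So 2 is the smallest generator of (Z/59Z)^×.

2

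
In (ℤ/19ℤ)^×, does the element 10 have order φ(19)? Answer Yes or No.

φ(19) = 19 − 1 = 18 = 2 · 3^2.
Test 10^(18/q) mod 19 for each prime factor q of 18:
10^9 ≡ 18 (mod 19)  [q = 2: ≢ 1 ✓]
10^6 ≡ 11 (mod 19)  [q = 3: ≢ 1 ✓]
None equal 1, so ord_19(10) = 18: 10 is a primitive root.

Yes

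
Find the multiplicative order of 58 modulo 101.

By Lagrange's theorem, ord_101(58) divides φ(101) = 101 − 1 = 100 = 2^2 · 5^2.
Divisors of 100: 1, 2, 4, 5, 10, 20, 25, 50, 100.
Test each divisor d:
58^1 ≡ 58
58^2 ≡ 31
58^4 ≡ 52
58^5 ≡ 87
58^10 ≡ 95
58^20 ≡ 36
58^25 ≡ 1
Hence ord(58) = 25.

25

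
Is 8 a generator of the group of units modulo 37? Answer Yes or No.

No

φ(37) = 37 − 1 = 36 = 2^2 · 3^2.
An element g generates (Z/37Z)^× iff g^(36/q) ≢ 1 (mod 37) for each prime q ∈ {2, 3}.
8^18 ≡ 36 (mod 37)  [q = 2: ≢ 1 ✓]
8^12 ≡ 1 (mod 37)  [q = 3: ≡ 1 ✗]
The check at q = 3 fails, so 8 generates a proper subgroup.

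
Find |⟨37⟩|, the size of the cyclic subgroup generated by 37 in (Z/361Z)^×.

38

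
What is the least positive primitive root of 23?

5

φ(23) = 23 − 1 = 22 = 2 · 11.
g is a primitive root iff g^(22/q) ≢ 1 (mod 23) for each prime q ∈ {2, 11}.
g = 2: 2^11 ≡ 1 — hits 1, so not a primitive root.
g = 3: 3^11 ≡ 1 — hits 1, so not a primitive root.
g = 4: 4^11 ≡ 1 — hits 1, so not a primitive root.
g = 5: 5^11 ≡ 22; 5^2 ≡ 2 — none is 1, so 5 is a primitive root.
So 5 is the smallest generator of (Z/23Z)^×.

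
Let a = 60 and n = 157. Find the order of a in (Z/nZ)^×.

Since 60 ∈ (Z/157Z)^×, its order divides φ(157) = 157 − 1 = 156 = 2^2 · 3 · 13.
Divisors of 156: 1, 2, 3, 4, 6, 12, 13, 26, 39, 52, 78, 156.
Evaluate successive powers at the divisors of 156:
60^1 ≡ 60 (mod 157)
60^2 ≡ 146 (mod 157)
60^3 ≡ 125 (mod 157)
60^4 ≡ 121 (mod 157)
60^6 ≡ 82 (mod 157)
60^12 ≡ 130 (mod 157)
60^13 ≡ 107 (mod 157)
60^26 ≡ 145 (mod 157)
60^39 ≡ 129 (mod 157)
60^52 ≡ 144 (mod 157)
60^78 ≡ 156 (mod 157)
60^156 ≡ 1 (mod 157) ✓
So ord_157(60) = 156.

156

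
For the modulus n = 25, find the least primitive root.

φ(25) = φ(5^2) = 5·(5−1) = 20 = 2^2 · 5.
g is a primitive root iff g^(20/q) ≢ 1 (mod 25) for each prime q ∈ {2, 5}.
g = 2: 2^10 ≡ 24; 2^4 ≡ 16 — none is 1, so 2 is a primitive root.
Hence the least primitive root of 25 is 2.

2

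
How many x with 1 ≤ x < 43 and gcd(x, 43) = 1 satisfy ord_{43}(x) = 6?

2

φ(43) = 43 − 1 = 42 = 2 · 3 · 7.
Since (Z/43Z)^× is cyclic of order 42, the number of elements of order d is φ(d) when d | 42 and 0 otherwise.
6 = 2 · 3 divides 42, and φ(6) = 2.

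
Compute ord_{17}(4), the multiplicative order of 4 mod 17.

4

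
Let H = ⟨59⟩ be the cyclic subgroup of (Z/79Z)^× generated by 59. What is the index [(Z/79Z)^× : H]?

1

By Lagrange's theorem, ord_79(59) divides φ(79) = 79 − 1 = 78 = 2 · 3 · 13.
Divisors of 78: 1, 2, 3, 6, 13, 26, 39, 78.
Compute 59^d (mod 79) for the divisors d until we hit 1:
59^1 ≡ 59 (mod 79)
59^2 ≡ 5 (mod 79)
59^3 ≡ 58 (mod 79)
59^6 ≡ 46 (mod 79)
59^13 ≡ 24 (mod 79)
59^26 ≡ 23 (mod 79)
59^39 ≡ 78 (mod 79)
59^78 ≡ 1 (mod 79) ✓
So ord_79(59) = 78, hence |⟨59⟩| = 78.
Index = |(Z/79Z)^×| / |⟨59⟩| = 78 / 78 = 1.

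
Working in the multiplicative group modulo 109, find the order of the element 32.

By Lagrange's theorem, ord_109(32) divides φ(109) = 109 − 1 = 108 = 2^2 · 3^3.
Divisors of 108: 1, 2, 3, 4, 6, 9, 12, 18, 27, 36, 54, 108.
Check 32^d mod 109 for each divisor in increasing order:
32^1 ≡ 32
32^2 ≡ 43
32^3 ≡ 68
32^4 ≡ 105
32^6 ≡ 46
32^9 ≡ 76
32^12 ≡ 45
32^18 ≡ 108
32^27 ≡ 33
32^36 ≡ 1
The smallest such exponent is 36, so the order of 32 is 36.

36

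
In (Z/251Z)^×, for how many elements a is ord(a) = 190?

φ(251) = 251 − 1 = 250 = 2 · 5^3.
Since (Z/251Z)^× is cyclic of order 250, the number of elements of order d is φ(d) when d | 250 and 0 otherwise.
Since 190 ∤ 250, the count is 0.

0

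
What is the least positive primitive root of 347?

φ(347) = 347 − 1 = 346 = 2 · 173.
Test candidates g = 2, 3, … against the prime factors q ∈ {2, 173} of φ(347): g is a generator iff g^(346/q) ≢ 1 for every such q.
g = 2: 2^173 ≡ 346; 2^2 ≡ 4 — none is 1, so 2 is a primitive root.
Hence the least primitive root of 347 is 2.

2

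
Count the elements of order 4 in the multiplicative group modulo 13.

φ(13) = 13 − 1 = 12 = 2^2 · 3.
(Z/13Z)^× is cyclic (|G| = 12); a cyclic group of order m has exactly φ(d) elements of each order d | m, and none otherwise.
4 = 2^2 divides 12, and φ(4) = 2.

2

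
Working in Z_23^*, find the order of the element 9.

11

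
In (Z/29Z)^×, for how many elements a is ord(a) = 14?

6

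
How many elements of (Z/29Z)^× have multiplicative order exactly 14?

φ(29) = 29 − 1 = 28 = 2^2 · 7.
In a cyclic group of order 28, there are φ(d) elements of order d for each divisor d of 28, and zero for non-divisors.
14 = 2 · 7 divides 28, and φ(14) = 6.

6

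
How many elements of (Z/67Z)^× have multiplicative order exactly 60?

0

φ(67) = 67 − 1 = 66 = 2 · 3 · 11.
In a cyclic group of order 66, there are φ(d) elements of order d for each divisor d of 66, and zero for non-divisors.
Since 60 ∤ 66, the count is 0.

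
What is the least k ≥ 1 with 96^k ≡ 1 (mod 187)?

80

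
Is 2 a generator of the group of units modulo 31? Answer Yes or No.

No

φ(31) = 31 − 1 = 30 = 2 · 3 · 5.
2 is a primitive root mod 31 iff 2^(φ(31)/q) ≢ 1 for every prime q | φ(31), i.e. q ∈ {2, 3, 5}.
2^15 ≡ 1 (mod 31)  [q = 2: ≡ 1 ✗]
2^10 ≡ 1 (mod 31)  [q = 3: ≡ 1 ✗]
2^6 ≡ 2 (mod 31)  [q = 5: ≢ 1 ✓]
2^15 ≡ 1 shows ord(2) | 15, strictly less than φ(31); not a primitive root.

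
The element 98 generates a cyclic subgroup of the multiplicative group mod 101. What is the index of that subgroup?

1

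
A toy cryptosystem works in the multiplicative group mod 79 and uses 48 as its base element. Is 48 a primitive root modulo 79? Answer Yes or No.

φ(79) = 79 − 1 = 78 = 2 · 3 · 13.
An element g generates (Z/79Z)^× iff g^(78/q) ≢ 1 (mod 79) for each prime q ∈ {2, 3, 13}.
48^39 ≡ 78 (mod 79)  [q = 2: ≢ 1 ✓]
48^26 ≡ 55 (mod 79)  [q = 3: ≢ 1 ✓]
48^6 ≡ 64 (mod 79)  [q = 13: ≢ 1 ✓]
All checks pass, so 48 has order 78 and is a primitive root modulo 79.

Yes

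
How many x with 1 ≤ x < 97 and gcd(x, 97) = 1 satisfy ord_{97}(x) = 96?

32

φ(97) = 97 − 1 = 96 = 2^5 · 3.
Since (Z/97Z)^× is cyclic of order 96, the number of elements of order d is φ(d) when d | 96 and 0 otherwise.
96 = 2^5 · 3 divides 96, and φ(96) = 32.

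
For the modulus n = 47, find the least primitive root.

5

φ(47) = 47 − 1 = 46 = 2 · 23.
g is a primitive root iff g^(46/q) ≢ 1 (mod 47) for each prime q ∈ {2, 23}.
g = 2: 2^23 ≡ 1 — hits 1, so not a primitive root.
g = 3: 3^23 ≡ 1 — hits 1, so not a primitive root.
g = 4: 4^23 ≡ 1 — hits 1, so not a primitive root.
g = 5: 5^23 ≡ 46; 5^2 ≡ 25 — none is 1, so 5 is a primitive root.
So 5 is the smallest generator of (Z/47Z)^×.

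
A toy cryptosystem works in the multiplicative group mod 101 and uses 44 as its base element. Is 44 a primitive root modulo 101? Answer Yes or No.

φ(101) = 101 − 1 = 100 = 2^2 · 5^2.
It suffices to check that the order of 44 is not a proper divisor of 100: compute 44^(100/q) for q ∈ {2, 5}.
44^50 ≡ 100 (mod 101)  [q = 2: ≢ 1 ✓]
44^20 ≡ 1 (mod 101)  [q = 5: ≡ 1 ✗]
44^20 ≡ 1 shows ord(44) | 20, strictly less than φ(101); not a primitive root.

No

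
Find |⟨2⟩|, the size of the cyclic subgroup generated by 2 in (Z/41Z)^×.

20

The order of 2 must divide φ(41) = 41 − 1 = 40 = 2^3 · 5.
Divisors of 40: 1, 2, 4, 5, 8, 10, 20, 40.
Check 2^d mod 41 for each divisor in increasing order:
2^1 ≡ 2 (mod 41)
2^2 ≡ 4 (mod 41)
2^4 ≡ 16 (mod 41)
2^5 ≡ 32 (mod 41)
2^8 ≡ 10 (mod 41)
2^10 ≡ 40 (mod 41)
2^20 ≡ 1 (mod 41) ✓
So ord_41(2) = 20.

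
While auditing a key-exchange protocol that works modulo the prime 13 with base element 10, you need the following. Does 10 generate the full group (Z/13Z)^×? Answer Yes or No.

No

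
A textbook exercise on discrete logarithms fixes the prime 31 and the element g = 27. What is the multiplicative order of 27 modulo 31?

The order of 27 must divide φ(31) = 31 − 1 = 30 = 2 · 3 · 5.
Divisors of 30: 1, 2, 3, 5, 6, 10, 15, 30.
Check 27^d mod 31 for each divisor in increasing order:
27^1 ≡ 27
27^2 ≡ 16
27^3 ≡ 29
27^5 ≡ 30
27^6 ≡ 4
27^10 ≡ 1
Therefore the multiplicative order of 27 modulo 31 is 10.

10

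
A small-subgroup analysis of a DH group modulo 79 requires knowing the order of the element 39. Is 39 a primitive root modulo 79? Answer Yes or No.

Yes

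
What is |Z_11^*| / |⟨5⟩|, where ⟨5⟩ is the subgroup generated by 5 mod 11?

2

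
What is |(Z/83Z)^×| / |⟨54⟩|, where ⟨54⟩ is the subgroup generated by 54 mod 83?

By Lagrange's theorem, ord_83(54) divides φ(83) = 83 − 1 = 82 = 2 · 41.
Divisors of 82: 1, 2, 41, 82.
Test each divisor d:
54^1 ≡ 54 (mod 83)
54^2 ≡ 11 (mod 83)
54^41 ≡ 82 (mod 83)
54^82 ≡ 1 (mod 83) ✓
The order of 54 is 82, so the subgroup it generates has 82 elements.
Index = |(Z/83Z)^×| / |⟨54⟩| = 82 / 82 = 1.

1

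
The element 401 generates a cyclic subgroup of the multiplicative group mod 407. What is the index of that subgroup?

18

The order of 401 must divide φ(407) = φ(11·37) = (11−1)·(37−1) = 10·36 = 360 = 2^3 · 3^2 · 5.
Divisors of 360: 1, 2, 3, 4, 5, 6, 8, 9, 10, 12, 15, 18, 20, 24, 30, 36, 40, 45, 60, 72, 90, 120, 180, 360.
Check 401^d mod 407 for each divisor in increasing order:
401^1 ≡ 401 (mod 407)
401^2 ≡ 36 (mod 407)
401^3 ≡ 191 (mod 407)
401^4 ≡ 75 (mod 407)
401^5 ≡ 364 (mod 407)
401^6 ≡ 258 (mod 407)
401^8 ≡ 334 (mod 407)
401^9 ≡ 31 (mod 407)
401^10 ≡ 221 (mod 407)
401^12 ≡ 223 (mod 407)
401^15 ≡ 265 (mod 407)
401^18 ≡ 147 (mod 407)
401^20 ≡ 1 (mod 407) ✓
So ord_407(401) = 20, hence |⟨401⟩| = 20.
The index is φ(407) / ord(401) = 360 / 20 = 18.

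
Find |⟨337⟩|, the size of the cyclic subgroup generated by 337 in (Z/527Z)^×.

80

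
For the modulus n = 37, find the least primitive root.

φ(37) = 37 − 1 = 36 = 2^2 · 3^2.
g is a primitive root iff g^(36/q) ≢ 1 (mod 37) for each prime q ∈ {2, 3}.
g = 2: 2^18 ≡ 36; 2^12 ≡ 26 — none is 1, so 2 is a primitive root.
Hence the least primitive root of 37 is 2.

2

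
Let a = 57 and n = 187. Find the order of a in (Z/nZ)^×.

80

By Lagrange's theorem, ord_187(57) divides φ(187) = φ(11·17) = (11−1)·(17−1) = 10·16 = 160 = 2^5 · 5.
Divisors of 160: 1, 2, 4, 5, 8, 10, 16, 20, 32, 40, 80, 160.
Test each divisor d:
57^1 ≡ 57 (mod 187)
57^2 ≡ 70 (mod 187)
57^4 ≡ 38 (mod 187)
57^5 ≡ 109 (mod 187)
57^8 ≡ 135 (mod 187)
57^10 ≡ 100 (mod 187)
57^16 ≡ 86 (mod 187)
57^20 ≡ 89 (mod 187)
57^32 ≡ 103 (mod 187)
57^40 ≡ 67 (mod 187)
57^80 ≡ 1 (mod 187) ✓
So ord_187(57) = 80.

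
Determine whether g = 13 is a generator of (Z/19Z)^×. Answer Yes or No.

Yes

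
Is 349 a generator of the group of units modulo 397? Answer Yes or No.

No

φ(397) = 397 − 1 = 396 = 2^2 · 3^2 · 11.
Test 349^(396/q) mod 397 for each prime factor q of 396:
349^198 ≡ 1 (mod 397)  [q = 2: ≡ 1 ✗]
349^132 ≡ 34 (mod 397)  [q = 3: ≢ 1 ✓]
349^36 ≡ 256 (mod 397)  [q = 11: ≢ 1 ✓]
349^198 ≡ 1 shows ord(349) | 198, strictly less than φ(397); not a primitive root.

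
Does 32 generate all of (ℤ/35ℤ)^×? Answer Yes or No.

No

35 = 5 · 7 is a product of two distinct odd primes, so (Z/35Z)^× ≅ (Z/5Z)^× × (Z/7Z)^× is not cyclic.
No primitive root modulo 35 exists; in particular 32 is not one.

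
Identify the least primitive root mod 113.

φ(113) = 113 − 1 = 112 = 2^4 · 7.
g is a primitive root iff g^(112/q) ≢ 1 (mod 113) for each prime q ∈ {2, 7}.
g = 2: 2^56 ≡ 1 — hits 1, so not a primitive root.
g = 3: 3^56 ≡ 112; 3^16 ≡ 49 — none is 1, so 3 is a primitive root.
Hence the least primitive root of 113 is 3.

3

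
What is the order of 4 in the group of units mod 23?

Since 4 ∈ (Z/23Z)^×, its order divides φ(23) = 23 − 1 = 22 = 2 · 11.
Divisors of 22: 1, 2, 11, 22.
Compute 4^d (mod 23) for the divisors d until we hit 1:
4^1 ≡ 4 (mod 23)
4^2 ≡ 16 (mod 23)
4^11 ≡ 1 (mod 23) ✓
So ord_23(4) = 11.

11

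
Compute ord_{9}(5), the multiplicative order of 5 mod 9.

ord(5) | φ(9) = φ(3^2) = 3·(3−1) = 6 = 2 · 3.
Divisors of 6: 1, 2, 3, 6.
Evaluate successive powers at the divisors of 6:
5^1 ≡ 5
5^2 ≡ 7
5^3 ≡ 8
5^6 ≡ 1
So ord_9(5) = 6.

6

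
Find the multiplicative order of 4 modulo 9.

3

Since 4 ∈ (Z/9Z)^×, its order divides φ(9) = φ(3^2) = 3·(3−1) = 6 = 2 · 3.
Divisors of 6: 1, 2, 3, 6.
Test each divisor d:
4^1 ≡ 4
4^2 ≡ 7
4^3 ≡ 1
The smallest such exponent is 3, so the order of 4 is 3.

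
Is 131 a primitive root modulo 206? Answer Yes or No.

φ(206) = φ(2)·φ(103) = 1·102 = 102 = 2 · 3 · 17.
An element g generates (Z/206Z)^× iff g^(102/q) ≢ 1 (mod 206) for each prime q ∈ {2, 3, 17}.
131^51 ≡ 1 (mod 206)  [q = 2: ≡ 1 ✗]
131^34 ≡ 149 (mod 206)  [q = 3: ≢ 1 ✓]
131^6 ≡ 169 (mod 206)  [q = 17: ≢ 1 ✓]
Since 131^51 ≡ 1, the order of 131 divides 51 < 102, so 131 is not a primitive root.

No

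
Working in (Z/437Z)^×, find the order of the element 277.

3

By Lagrange's theorem, ord_437(277) divides φ(437) = φ(19·23) = (19−1)·(23−1) = 18·22 = 396 = 2^2 · 3^2 · 11.
Divisors of 396: 1, 2, 3, 4, 6, 9, 11, 12, 18, 22, 33, 36, 44, 66, 99, 132, 198, 396.
Compute 277^d (mod 437) for the divisors d until we hit 1:
277^1 ≡ 277 (mod 437)
277^2 ≡ 254 (mod 437)
277^3 ≡ 1 (mod 437) ✓
So ord_437(277) = 3.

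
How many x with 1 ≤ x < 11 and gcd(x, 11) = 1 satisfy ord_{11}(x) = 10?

φ(11) = 11 − 1 = 10 = 2 · 5.
In a cyclic group of order 10, there are φ(d) elements of order d for each divisor d of 10, and zero for non-divisors.
10 = 2 · 5 divides 10, and φ(10) = 4.

4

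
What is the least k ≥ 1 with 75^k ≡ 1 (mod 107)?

53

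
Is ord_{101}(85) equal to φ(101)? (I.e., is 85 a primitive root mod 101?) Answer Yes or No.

No

φ(101) = 101 − 1 = 100 = 2^2 · 5^2.
Test 85^(100/q) mod 101 for each prime factor q of 100:
85^50 ≡ 1 (mod 101)  [q = 2: ≡ 1 ✗]
85^20 ≡ 84 (mod 101)  [q = 5: ≢ 1 ✓]
The check at q = 2 fails, so 85 generates a proper subgroup.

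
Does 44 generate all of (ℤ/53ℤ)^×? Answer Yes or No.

No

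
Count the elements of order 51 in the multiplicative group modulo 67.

0

φ(67) = 67 − 1 = 66 = 2 · 3 · 11.
In a cyclic group of order 66, there are φ(d) elements of order d for each divisor d of 66, and zero for non-divisors.
Since 51 ∤ 66, the count is 0.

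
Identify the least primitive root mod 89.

φ(89) = 89 − 1 = 88 = 2^3 · 11.
Test candidates g = 2, 3, … against the prime factors q ∈ {2, 11} of φ(89): g is a generator iff g^(88/q) ≢ 1 for every such q.
g = 2: 2^44 ≡ 1 — hits 1, so not a primitive root.
g = 3: 3^44 ≡ 88; 3^8 ≡ 64 — none is 1, so 3 is a primitive root.
The smallest primitive root modulo 89 is 3.

3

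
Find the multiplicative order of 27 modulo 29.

28

ord(27) | φ(29) = 29 − 1 = 28 = 2^2 · 7.
Divisors of 28: 1, 2, 4, 7, 14, 28.
Check 27^d mod 29 for each divisor in increasing order:
27^1 ≡ 27 (mod 29)
27^2 ≡ 4 (mod 29)
27^4 ≡ 16 (mod 29)
27^7 ≡ 17 (mod 29)
27^14 ≡ 28 (mod 29)
27^28 ≡ 1 (mod 29) ✓
Therefore the multiplicative order of 27 modulo 29 is 28.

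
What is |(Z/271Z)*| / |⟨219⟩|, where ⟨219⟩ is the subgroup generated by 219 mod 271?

The order of 219 must divide φ(271) = 271 − 1 = 270 = 2 · 3^3 · 5.
Divisors of 270: 1, 2, 3, 5, 6, 9, 10, 15, 18, 27, 30, 45, 54, 90, 135, 270.
Test each divisor d:
219^1 ≡ 219 (mod 271)
219^2 ≡ 265 (mod 271)
219^3 ≡ 41 (mod 271)
219^5 ≡ 25 (mod 271)
219^6 ≡ 55 (mod 271)
219^9 ≡ 87 (mod 271)
219^10 ≡ 83 (mod 271)
219^15 ≡ 178 (mod 271)
219^18 ≡ 252 (mod 271)
219^27 ≡ 244 (mod 271)
219^30 ≡ 248 (mod 271)
219^45 ≡ 242 (mod 271)
219^54 ≡ 187 (mod 271)
219^90 ≡ 28 (mod 271)
219^135 ≡ 1 (mod 271) ✓
So ord_271(219) = 135, hence |⟨219⟩| = 135.
Index = |(Z/271Z)^×| / |⟨219⟩| = 270 / 135 = 2.

2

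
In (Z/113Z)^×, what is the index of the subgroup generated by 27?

1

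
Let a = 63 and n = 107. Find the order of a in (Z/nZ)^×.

ord(63) | φ(107) = 107 − 1 = 106 = 2 · 53.
Divisors of 106: 1, 2, 53, 106.
Test each divisor d:
63^1 ≡ 63 (mod 107)
63^2 ≡ 10 (mod 107)
63^53 ≡ 106 (mod 107)
63^106 ≡ 1 (mod 107) ✓
Hence ord(63) = 106.

106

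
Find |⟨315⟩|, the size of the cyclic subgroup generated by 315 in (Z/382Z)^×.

190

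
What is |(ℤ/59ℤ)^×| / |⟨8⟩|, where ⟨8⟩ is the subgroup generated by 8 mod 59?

1

The order of 8 must divide φ(59) = 59 − 1 = 58 = 2 · 29.
Divisors of 58: 1, 2, 29, 58.
Check 8^d mod 59 for each divisor in increasing order:
8^1 ≡ 8
8^2 ≡ 5
8^29 ≡ 58
8^58 ≡ 1
Thus |⟨8⟩| = ord(8) = 58.
The index is φ(59) / ord(8) = 58 / 58 = 1.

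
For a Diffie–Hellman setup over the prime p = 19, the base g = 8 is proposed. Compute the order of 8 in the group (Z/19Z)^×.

6

ord(8) | φ(19) = 19 − 1 = 18 = 2 · 3^2.
Divisors of 18: 1, 2, 3, 6, 9, 18.
Test each divisor d:
8^1 ≡ 8 (mod 19)
8^2 ≡ 7 (mod 19)
8^3 ≡ 18 (mod 19)
8^6 ≡ 1 (mod 19) ✓
Therefore the multiplicative order of 8 modulo 19 is 6.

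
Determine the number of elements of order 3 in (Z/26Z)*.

2

φ(26) = φ(2)·φ(13) = 1·12 = 12 = 2^2 · 3.
(Z/26Z)^× is cyclic (|G| = 12); a cyclic group of order m has exactly φ(d) elements of each order d | m, and none otherwise.
3 | 12, and φ(3) = 3 − 1 = 2.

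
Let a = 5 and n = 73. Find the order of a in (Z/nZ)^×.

72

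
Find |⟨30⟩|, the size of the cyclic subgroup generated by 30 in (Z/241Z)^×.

8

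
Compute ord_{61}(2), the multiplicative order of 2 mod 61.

60

Since 2 ∈ (Z/61Z)^×, its order divides φ(61) = 61 − 1 = 60 = 2^2 · 3 · 5.
Divisors of 60: 1, 2, 3, 4, 5, 6, 10, 12, 15, 20, 30, 60.
Check 2^d mod 61 for each divisor in increasing order:
2^1 ≡ 2 (mod 61)
2^2 ≡ 4 (mod 61)
2^3 ≡ 8 (mod 61)
2^4 ≡ 16 (mod 61)
2^5 ≡ 32 (mod 61)
2^6 ≡ 3 (mod 61)
2^10 ≡ 48 (mod 61)
2^12 ≡ 9 (mod 61)
2^15 ≡ 11 (mod 61)
2^20 ≡ 47 (mod 61)
2^30 ≡ 60 (mod 61)
2^60 ≡ 1 (mod 61) ✓
Hence ord(2) = 60.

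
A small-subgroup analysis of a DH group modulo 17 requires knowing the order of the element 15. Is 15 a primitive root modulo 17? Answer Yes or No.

No

φ(17) = 17 − 1 = 16 = 2^4.
15 is a primitive root mod 17 iff 15^(φ(17)/q) ≢ 1 for every prime q | φ(17), i.e. q ∈ {2}.
15^8 ≡ 1 (mod 17)  [q = 2: ≡ 1 ✗]
Since 15^8 ≡ 1, the order of 15 divides 8 < 16, so 15 is not a primitive root.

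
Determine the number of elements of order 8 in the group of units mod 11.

φ(11) = 11 − 1 = 10 = 2 · 5.
(Z/11Z)^× is cyclic (|G| = 10); a cyclic group of order m has exactly φ(d) elements of each order d | m, and none otherwise.
Since 8 ∤ 10, the count is 0.

0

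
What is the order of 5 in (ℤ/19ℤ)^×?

By Lagrange's theorem, ord_19(5) divides φ(19) = 19 − 1 = 18 = 2 · 3^2.
Divisors of 18: 1, 2, 3, 6, 9, 18.
Evaluate successive powers at the divisors of 18:
5^1 ≡ 5 (mod 19)
5^2 ≡ 6 (mod 19)
5^3 ≡ 11 (mod 19)
5^6 ≡ 7 (mod 19)
5^9 ≡ 1 (mod 19) ✓
So ord_19(5) = 9.

9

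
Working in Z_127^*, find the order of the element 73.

21

By Lagrange's theorem, ord_127(73) divides φ(127) = 127 − 1 = 126 = 2 · 3^2 · 7.
Divisors of 126: 1, 2, 3, 6, 7, 9, 14, 18, 21, 42, 63, 126.
Evaluate successive powers at the divisors of 126:
73^1 ≡ 73
73^2 ≡ 122
73^3 ≡ 16
73^6 ≡ 2
73^7 ≡ 19
73^9 ≡ 32
73^14 ≡ 107
73^18 ≡ 8
73^21 ≡ 1
So ord_127(73) = 21.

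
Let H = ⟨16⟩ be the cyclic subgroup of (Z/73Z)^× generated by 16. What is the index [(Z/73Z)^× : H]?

By Lagrange's theorem, ord_73(16) divides φ(73) = 73 − 1 = 72 = 2^3 · 3^2.
Divisors of 72: 1, 2, 3, 4, 6, 8, 9, 12, 18, 24, 36, 72.
Evaluate successive powers at the divisors of 72:
16^1 ≡ 16 (mod 73)
16^2 ≡ 37 (mod 73)
16^3 ≡ 8 (mod 73)
16^4 ≡ 55 (mod 73)
16^6 ≡ 64 (mod 73)
16^8 ≡ 32 (mod 73)
16^9 ≡ 1 (mod 73) ✓
The order of 16 is 9, so the subgroup it generates has 9 elements.
[(Z/73Z)^× : ⟨16⟩] = 72/9 = 8.

8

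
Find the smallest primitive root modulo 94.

φ(94) = φ(2)·φ(47) = 1·46 = 46 = 2 · 23.
g is a primitive root iff g^(46/q) ≢ 1 (mod 94) for each prime q ∈ {2, 23}.
g = 2: gcd(2, 94) = 2 > 1, not a unit — skip.
g = 3: 3^23 ≡ 1 — hits 1, so not a primitive root.
g = 4: gcd(4, 94) = 2 > 1, not a unit — skip.
g = 5: 5^23 ≡ 93; 5^2 ≡ 25 — none is 1, so 5 is a primitive root.
The smallest primitive root modulo 94 is 5.

5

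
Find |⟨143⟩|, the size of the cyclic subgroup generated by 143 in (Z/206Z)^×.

102

By Lagrange's theorem, ord_206(143) divides φ(206) = φ(2)·φ(103) = 1·102 = 102 = 2 · 3 · 17.
Divisors of 102: 1, 2, 3, 6, 17, 34, 51, 102.
Check 143^d mod 206 for each divisor in increasing order:
143^1 ≡ 143
143^2 ≡ 55
143^3 ≡ 37
143^6 ≡ 133
143^17 ≡ 57
143^34 ≡ 159
143^51 ≡ 205
143^102 ≡ 1
Hence ord(143) = 102.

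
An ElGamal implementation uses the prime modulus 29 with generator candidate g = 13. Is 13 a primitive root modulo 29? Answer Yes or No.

No

φ(29) = 29 − 1 = 28 = 2^2 · 7.
It suffices to check that the order of 13 is not a proper divisor of 28: compute 13^(28/q) for q ∈ {2, 7}.
13^14 ≡ 1 (mod 29)  [q = 2: ≡ 1 ✗]
13^4 ≡ 25 (mod 29)  [q = 7: ≢ 1 ✓]
Since 13^14 ≡ 1, the order of 13 divides 14 < 28, so 13 is not a primitive root.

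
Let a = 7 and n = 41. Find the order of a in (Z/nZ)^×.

40

Since 7 ∈ (Z/41Z)^×, its order divides φ(41) = 41 − 1 = 40 = 2^3 · 5.
Divisors of 40: 1, 2, 4, 5, 8, 10, 20, 40.
Evaluate successive powers at the divisors of 40:
7^1 ≡ 7
7^2 ≡ 8
7^4 ≡ 23
7^5 ≡ 38
7^8 ≡ 37
7^10 ≡ 9
7^20 ≡ 40
7^40 ≡ 1
Hence ord(7) = 40.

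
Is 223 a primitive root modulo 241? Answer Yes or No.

No

φ(241) = 241 − 1 = 240 = 2^4 · 3 · 5.
223 is a primitive root mod 241 iff 223^(φ(241)/q) ≢ 1 for every prime q | φ(241), i.e. q ∈ {2, 3, 5}.
223^120 ≡ 1 (mod 241)  [q = 2: ≡ 1 ✗]
223^80 ≡ 225 (mod 241)  [q = 3: ≢ 1 ✓]
223^48 ≡ 98 (mod 241)  [q = 5: ≢ 1 ✓]
Since 223^120 ≡ 1, the order of 223 divides 120 < 240, so 223 is not a primitive root.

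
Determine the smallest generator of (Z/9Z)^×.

2

φ(9) = φ(3^2) = 3·(3−1) = 6 = 2 · 3.
g is a primitive root iff g^(6/q) ≢ 1 (mod 9) for each prime q ∈ {2, 3}.
g = 2: 2^3 ≡ 8; 2^2 ≡ 4 — none is 1, so 2 is a primitive root.
Hence the least primitive root of 9 is 2.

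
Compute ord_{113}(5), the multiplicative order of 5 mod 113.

112

The order of 5 must divide φ(113) = 113 − 1 = 112 = 2^4 · 7.
Divisors of 112: 1, 2, 4, 7, 8, 14, 16, 28, 56, 112.
Check 5^d mod 113 for each divisor in increasing order:
5^1 ≡ 5 (mod 113)
5^2 ≡ 25 (mod 113)
5^4 ≡ 60 (mod 113)
5^7 ≡ 42 (mod 113)
5^8 ≡ 97 (mod 113)
5^14 ≡ 69 (mod 113)
5^16 ≡ 30 (mod 113)
5^28 ≡ 15 (mod 113)
5^56 ≡ 112 (mod 113)
5^112 ≡ 1 (mod 113) ✓
The smallest such exponent is 112, so the order of 5 is 112.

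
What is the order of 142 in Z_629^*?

ord(142) | φ(629) = φ(17·37) = (17−1)·(37−1) = 16·36 = 576 = 2^6 · 3^2.
Divisors of 576: 1, 2, 3, 4, 6, 8, 9, 12, 16, 18, 24, 32, 36, 48, 64, 72, 96, 144, 192, 288, 576.
Evaluate successive powers at the divisors of 576:
142^1 ≡ 142 (mod 629)
142^2 ≡ 36 (mod 629)
142^3 ≡ 80 (mod 629)
142^4 ≡ 38 (mod 629)
142^6 ≡ 110 (mod 629)
142^8 ≡ 186 (mod 629)
142^9 ≡ 623 (mod 629)
142^12 ≡ 149 (mod 629)
142^16 ≡ 1 (mod 629) ✓
Therefore the multiplicative order of 142 modulo 629 is 16.

16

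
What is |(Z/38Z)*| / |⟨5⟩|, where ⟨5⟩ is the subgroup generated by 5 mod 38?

By Lagrange's theorem, ord_38(5) divides φ(38) = φ(2)·φ(19) = 1·18 = 18 = 2 · 3^2.
Divisors of 18: 1, 2, 3, 6, 9, 18.
Test each divisor d:
5^1 ≡ 5 (mod 38)
5^2 ≡ 25 (mod 38)
5^3 ≡ 11 (mod 38)
5^6 ≡ 7 (mod 38)
5^9 ≡ 1 (mod 38) ✓
The order of 5 is 9, so the subgroup it generates has 9 elements.
The index is φ(38) / ord(5) = 18 / 9 = 2.

2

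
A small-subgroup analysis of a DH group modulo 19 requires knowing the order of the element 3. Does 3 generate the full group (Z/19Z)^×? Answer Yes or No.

φ(19) = 19 − 1 = 18 = 2 · 3^2.
It suffices to check that the order of 3 is not a proper divisor of 18: compute 3^(18/q) for q ∈ {2, 3}.
3^9 ≡ 18 (mod 19)  [q = 2: ≢ 1 ✓]
3^6 ≡ 7 (mod 19)  [q = 3: ≢ 1 ✓]
Every test exponent gives a nontrivial residue, hence 3 generates the full group.

Yes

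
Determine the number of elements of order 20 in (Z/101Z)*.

φ(101) = 101 − 1 = 100 = 2^2 · 5^2.
Since (Z/101Z)^× is cyclic of order 100, the number of elements of order d is φ(d) when d | 100 and 0 otherwise.
20 = 2^2 · 5 divides 100, and φ(20) = 8.

8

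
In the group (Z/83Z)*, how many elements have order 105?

0

φ(83) = 83 − 1 = 82 = 2 · 41.
(Z/83Z)^× is cyclic (|G| = 82); a cyclic group of order m has exactly φ(d) elements of each order d | m, and none otherwise.
Here 82 is not a multiple of 105, so there are no elements of order 105.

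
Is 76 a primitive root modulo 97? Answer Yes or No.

φ(97) = 97 − 1 = 96 = 2^5 · 3.
An element g generates (Z/97Z)^× iff g^(96/q) ≢ 1 (mod 97) for each prime q ∈ {2, 3}.
76^48 ≡ 96 (mod 97)  [q = 2: ≢ 1 ✓]
76^32 ≡ 61 (mod 97)  [q = 3: ≢ 1 ✓]
None equal 1, so ord_97(76) = 96: 76 is a primitive root.

Yes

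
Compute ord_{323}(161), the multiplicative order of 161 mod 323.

72

By Lagrange's theorem, ord_323(161) divides φ(323) = φ(17·19) = (17−1)·(19−1) = 16·18 = 288 = 2^5 · 3^2.
Divisors of 288: 1, 2, 3, 4, 6, 8, 9, 12, 16, 18, 24, 32, 36, 48, 72, 96, 144, 288.
Check 161^d mod 323 for each divisor in increasing order:
161^1 ≡ 161 (mod 323)
161^2 ≡ 81 (mod 323)
161^3 ≡ 121 (mod 323)
161^4 ≡ 101 (mod 323)
161^6 ≡ 106 (mod 323)
161^8 ≡ 188 (mod 323)
161^9 ≡ 229 (mod 323)
161^12 ≡ 254 (mod 323)
161^16 ≡ 137 (mod 323)
161^18 ≡ 115 (mod 323)
161^24 ≡ 239 (mod 323)
161^32 ≡ 35 (mod 323)
161^36 ≡ 305 (mod 323)
161^48 ≡ 273 (mod 323)
161^72 ≡ 1 (mod 323) ✓
The smallest such exponent is 72, so the order of 161 is 72.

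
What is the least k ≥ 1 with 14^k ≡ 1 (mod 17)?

16

By Lagrange's theorem, ord_17(14) divides φ(17) = 17 − 1 = 16 = 2^4.
Divisors of 16: 1, 2, 4, 8, 16.
Compute 14^d (mod 17) for the divisors d until we hit 1:
14^1 ≡ 14
14^2 ≡ 9
14^4 ≡ 13
14^8 ≡ 16
14^16 ≡ 1
The smallest such exponent is 16, so the order of 14 is 16.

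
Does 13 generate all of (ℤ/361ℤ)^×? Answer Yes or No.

φ(361) = φ(19^2) = 19·(19−1) = 342 = 2 · 3^2 · 19.
13 is a primitive root mod 361 iff 13^(φ(361)/q) ≢ 1 for every prime q | φ(361), i.e. q ∈ {2, 3, 19}.
13^171 ≡ 360 (mod 361)  [q = 2: ≢ 1 ✓]
13^114 ≡ 68 (mod 361)  [q = 3: ≢ 1 ✓]
13^18 ≡ 343 (mod 361)  [q = 19: ≢ 1 ✓]
Every test exponent gives a nontrivial residue, hence 13 generates the full group.

Yes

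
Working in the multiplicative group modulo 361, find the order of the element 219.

ord(219) | φ(361) = φ(19^2) = 19·(19−1) = 342 = 2 · 3^2 · 19.
Divisors of 342: 1, 2, 3, 6, 9, 18, 19, 38, 57, 114, 171, 342.
Compute 219^d (mod 361) for the divisors d until we hit 1:
219^1 ≡ 219 (mod 361)
219^2 ≡ 309 (mod 361)
219^3 ≡ 164 (mod 361)
219^6 ≡ 182 (mod 361)
219^9 ≡ 246 (mod 361)
219^18 ≡ 229 (mod 361)
219^19 ≡ 333 (mod 361)
219^38 ≡ 62 (mod 361)
219^57 ≡ 69 (mod 361)
219^114 ≡ 68 (mod 361)
219^171 ≡ 360 (mod 361)
219^342 ≡ 1 (mod 361) ✓
The smallest such exponent is 342, so the order of 219 is 342.

342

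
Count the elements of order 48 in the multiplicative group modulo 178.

0

φ(178) = φ(2)·φ(89) = 1·88 = 88 = 2^3 · 11.
Since (Z/178Z)^× is cyclic of order 88, the number of elements of order d is φ(d) when d | 88 and 0 otherwise.
48 does not divide 88, so no element of (Z/178Z)^× has order 48.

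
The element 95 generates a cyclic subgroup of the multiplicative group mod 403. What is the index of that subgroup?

12

By Lagrange's theorem, ord_403(95) divides φ(403) = φ(13·31) = (13−1)·(31−1) = 12·30 = 360 = 2^3 · 3^2 · 5.
Divisors of 360: 1, 2, 3, 4, 5, 6, 8, 9, 10, 12, 15, 18, 20, 24, 30, 36, 40, 45, 60, 72, 90, 120, 180, 360.
Evaluate successive powers at the divisors of 360:
95^1 ≡ 95
95^2 ≡ 159
95^3 ≡ 194
95^4 ≡ 295
95^5 ≡ 218
95^6 ≡ 157
95^8 ≡ 380
95^9 ≡ 233
95^10 ≡ 373
95^12 ≡ 66
95^15 ≡ 311
95^18 ≡ 287
95^20 ≡ 94
95^24 ≡ 326
95^30 ≡ 1
Thus |⟨95⟩| = ord(95) = 30.
[(Z/403Z)^× : ⟨95⟩] = 360/30 = 12.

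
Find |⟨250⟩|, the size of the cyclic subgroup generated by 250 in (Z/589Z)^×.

90

Since 250 ∈ (Z/589Z)^×, its order divides φ(589) = φ(19·31) = (19−1)·(31−1) = 18·30 = 540 = 2^2 · 3^3 · 5.
Divisors of 540: 1, 2, 3, 4, 5, 6, 9, 10, 12, 15, 18, 20, 27, 30, 36, 45, 54, 60, 90, 108, 135, 180, 270, 540.
Check 250^d mod 589 for each divisor in increasing order:
250^1 ≡ 250 (mod 589)
250^2 ≡ 66 (mod 589)
250^3 ≡ 8 (mod 589)
250^4 ≡ 233 (mod 589)
250^5 ≡ 528 (mod 589)
250^6 ≡ 64 (mod 589)
250^9 ≡ 512 (mod 589)
250^10 ≡ 187 (mod 589)
250^12 ≡ 562 (mod 589)
250^15 ≡ 373 (mod 589)
250^18 ≡ 39 (mod 589)
250^20 ≡ 218 (mod 589)
250^27 ≡ 531 (mod 589)
250^30 ≡ 125 (mod 589)
250^36 ≡ 343 (mod 589)
250^45 ≡ 94 (mod 589)
250^54 ≡ 419 (mod 589)
250^60 ≡ 311 (mod 589)
250^90 ≡ 1 (mod 589) ✓
Therefore the multiplicative order of 250 modulo 589 is 90.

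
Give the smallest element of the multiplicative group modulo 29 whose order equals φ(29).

φ(29) = 29 − 1 = 28 = 2^2 · 7.
Test candidates g = 2, 3, … against the prime factors q ∈ {2, 7} of φ(29): g is a generator iff g^(28/q) ≢ 1 for every such q.
g = 2: 2^14 ≡ 28; 2^4 ≡ 16 — none is 1, so 2 is a primitive root.
The smallest primitive root modulo 29 is 2.

2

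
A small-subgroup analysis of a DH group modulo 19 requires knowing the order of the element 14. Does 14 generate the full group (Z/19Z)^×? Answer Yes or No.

Yes

φ(19) = 19 − 1 = 18 = 2 · 3^2.
An element g generates (Z/19Z)^× iff g^(18/q) ≢ 1 (mod 19) for each prime q ∈ {2, 3}.
14^9 ≡ 18 (mod 19)  [q = 2: ≢ 1 ✓]
14^6 ≡ 7 (mod 19)  [q = 3: ≢ 1 ✓]
Every test exponent gives a nontrivial residue, hence 14 generates the full group.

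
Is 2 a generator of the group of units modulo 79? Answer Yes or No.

No

φ(79) = 79 − 1 = 78 = 2 · 3 · 13.
It suffices to check that the order of 2 is not a proper divisor of 78: compute 2^(78/q) for q ∈ {2, 3, 13}.
2^39 ≡ 1 (mod 79)  [q = 2: ≡ 1 ✗]
2^26 ≡ 23 (mod 79)  [q = 3: ≢ 1 ✓]
2^6 ≡ 64 (mod 79)  [q = 13: ≢ 1 ✓]
The check at q = 2 fails, so 2 generates a proper subgroup.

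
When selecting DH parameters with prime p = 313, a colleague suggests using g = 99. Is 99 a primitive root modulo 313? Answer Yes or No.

No

φ(313) = 313 − 1 = 312 = 2^3 · 3 · 13.
It suffices to check that the order of 99 is not a proper divisor of 312: compute 99^(312/q) for q ∈ {2, 3, 13}.
99^156 ≡ 1 (mod 313)  [q = 2: ≡ 1 ✗]
99^104 ≡ 98 (mod 313)  [q = 3: ≢ 1 ✓]
99^24 ≡ 1 (mod 313)  [q = 13: ≡ 1 ✗]
Since 99^156 ≡ 1, the order of 99 divides 156 < 312, so 99 is not a primitive root.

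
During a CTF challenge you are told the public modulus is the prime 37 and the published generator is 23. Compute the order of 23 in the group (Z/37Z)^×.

12

The order of 23 must divide φ(37) = 37 − 1 = 36 = 2^2 · 3^2.
Divisors of 36: 1, 2, 3, 4, 6, 9, 12, 18, 36.
Evaluate successive powers at the divisors of 36:
23^1 ≡ 23 (mod 37)
23^2 ≡ 11 (mod 37)
23^3 ≡ 31 (mod 37)
23^4 ≡ 10 (mod 37)
23^6 ≡ 36 (mod 37)
23^9 ≡ 6 (mod 37)
23^12 ≡ 1 (mod 37) ✓
So ord_37(23) = 12.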